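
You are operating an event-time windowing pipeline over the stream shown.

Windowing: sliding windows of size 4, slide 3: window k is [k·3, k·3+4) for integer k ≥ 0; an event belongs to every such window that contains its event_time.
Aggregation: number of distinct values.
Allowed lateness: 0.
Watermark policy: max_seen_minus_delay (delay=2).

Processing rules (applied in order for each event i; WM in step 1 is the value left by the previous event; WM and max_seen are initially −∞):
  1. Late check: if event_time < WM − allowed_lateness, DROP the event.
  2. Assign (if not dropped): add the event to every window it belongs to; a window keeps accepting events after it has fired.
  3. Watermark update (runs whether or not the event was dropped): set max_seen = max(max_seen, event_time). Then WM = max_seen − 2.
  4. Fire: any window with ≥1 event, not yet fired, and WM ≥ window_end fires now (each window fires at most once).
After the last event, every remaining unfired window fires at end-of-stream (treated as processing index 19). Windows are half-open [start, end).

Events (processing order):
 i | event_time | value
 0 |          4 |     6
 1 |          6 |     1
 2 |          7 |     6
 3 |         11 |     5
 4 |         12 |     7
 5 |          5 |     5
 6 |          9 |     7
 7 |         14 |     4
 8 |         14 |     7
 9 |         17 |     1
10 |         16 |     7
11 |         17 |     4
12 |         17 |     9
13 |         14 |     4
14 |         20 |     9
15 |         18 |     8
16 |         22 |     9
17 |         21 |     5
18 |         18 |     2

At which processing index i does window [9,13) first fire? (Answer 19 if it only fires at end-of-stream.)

9

i=0 t=4 v=6: → [3,7); WM=2
i=1 t=6 v=1: → [6,10),[3,7); WM=4
i=2 t=7 v=6: → [6,10); WM=5
i=3 t=11 v=5: → [9,13); WM=9; [3,7) fires=2
i=4 t=12 v=7: → [12,16),[9,13); WM=10; [6,10) fires=2
i=5 t=5 v=5: DROP (t<10-0); WM=10
i=6 t=9 v=7: DROP (t<10-0); WM=10
i=7 t=14 v=4: → [12,16); WM=12
i=8 t=14 v=7: → [12,16); WM=12
i=9 t=17 v=1: → [15,19); WM=15; [9,13) fires=2
i=10 t=16 v=7: → [15,19); WM=15
i=11 t=17 v=4: → [15,19); WM=15
i=12 t=17 v=9: → [15,19); WM=15
i=13 t=14 v=4: DROP (t<15-0); WM=15
i=14 t=20 v=9: → [18,22); WM=18; [12,16) fires=2
i=15 t=18 v=8: → [18,22),[15,19); WM=18
i=16 t=22 v=9: → [21,25); WM=20; [15,19) fires=5
i=17 t=21 v=5: → [21,25),[18,22); WM=20
i=18 t=18 v=2: DROP (t<20-0); WM=20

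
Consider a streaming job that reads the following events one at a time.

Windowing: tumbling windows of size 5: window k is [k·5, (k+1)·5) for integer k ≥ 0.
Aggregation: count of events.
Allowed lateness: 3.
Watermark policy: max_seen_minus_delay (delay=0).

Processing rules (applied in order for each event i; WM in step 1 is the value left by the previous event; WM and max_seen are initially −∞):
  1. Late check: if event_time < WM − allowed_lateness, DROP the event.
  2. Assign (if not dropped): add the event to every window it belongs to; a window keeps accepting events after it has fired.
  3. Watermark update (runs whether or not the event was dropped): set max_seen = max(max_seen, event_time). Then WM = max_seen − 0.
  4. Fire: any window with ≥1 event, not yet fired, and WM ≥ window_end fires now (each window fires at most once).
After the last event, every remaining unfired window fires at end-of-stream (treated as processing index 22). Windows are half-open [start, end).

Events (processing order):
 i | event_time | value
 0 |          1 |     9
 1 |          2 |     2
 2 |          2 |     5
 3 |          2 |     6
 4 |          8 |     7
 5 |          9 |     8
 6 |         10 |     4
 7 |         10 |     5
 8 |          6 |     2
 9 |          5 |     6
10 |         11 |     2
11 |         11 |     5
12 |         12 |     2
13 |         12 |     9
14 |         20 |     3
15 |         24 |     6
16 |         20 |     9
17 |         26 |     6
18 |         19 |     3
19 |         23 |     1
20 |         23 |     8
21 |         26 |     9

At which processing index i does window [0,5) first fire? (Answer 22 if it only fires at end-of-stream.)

i=0 t=1 v=9: → [0,5); WM=1
i=1 t=2 v=2: → [0,5); WM=2
i=2 t=2 v=5: → [0,5); WM=2
i=3 t=2 v=6: → [0,5); WM=2
i=4 t=8 v=7: → [5,10); WM=8; [0,5) fires=4
i=5 t=9 v=8: → [5,10); WM=9
i=6 t=10 v=4: → [10,15); WM=10; [5,10) fires=2
i=7 t=10 v=5: → [10,15); WM=10
i=8 t=6 v=2: DROP (t<10-3); WM=10
i=9 t=5 v=6: DROP (t<10-3); WM=10
i=10 t=11 v=2: → [10,15); WM=11
i=11 t=11 v=5: → [10,15); WM=11
i=12 t=12 v=2: → [10,15); WM=12
i=13 t=12 v=9: → [10,15); WM=12
i=14 t=20 v=3: → [20,25); WM=20; [10,15) fires=6
i=15 t=24 v=6: → [20,25); WM=24
i=16 t=20 v=9: DROP (t<24-3); WM=24
i=17 t=26 v=6: → [25,30); WM=26; [20,25) fires=2
i=18 t=19 v=3: DROP (t<26-3); WM=26
i=19 t=23 v=1: → [20,25); WM=26
i=20 t=23 v=8: → [20,25); WM=26
i=21 t=26 v=9: → [25,30); WM=26

4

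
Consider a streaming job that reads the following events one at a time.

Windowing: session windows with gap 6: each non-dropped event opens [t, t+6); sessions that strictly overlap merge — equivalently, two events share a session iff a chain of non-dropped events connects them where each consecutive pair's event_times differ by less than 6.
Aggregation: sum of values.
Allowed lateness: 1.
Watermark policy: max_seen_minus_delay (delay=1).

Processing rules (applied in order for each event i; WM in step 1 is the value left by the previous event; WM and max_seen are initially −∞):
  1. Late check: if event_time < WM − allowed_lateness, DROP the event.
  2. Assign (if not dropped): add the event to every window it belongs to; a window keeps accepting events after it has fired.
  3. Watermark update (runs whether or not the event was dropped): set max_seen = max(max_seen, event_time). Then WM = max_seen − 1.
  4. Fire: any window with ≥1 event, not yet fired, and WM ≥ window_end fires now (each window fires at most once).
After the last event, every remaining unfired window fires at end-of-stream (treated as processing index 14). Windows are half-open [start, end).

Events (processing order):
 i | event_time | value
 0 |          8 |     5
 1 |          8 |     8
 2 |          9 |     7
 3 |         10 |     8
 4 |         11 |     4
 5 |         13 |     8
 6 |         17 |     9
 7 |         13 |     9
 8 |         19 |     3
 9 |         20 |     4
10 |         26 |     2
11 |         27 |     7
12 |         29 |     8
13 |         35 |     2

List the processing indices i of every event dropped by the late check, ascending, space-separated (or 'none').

7

i=0 t=8 v=5: → [8,14); WM=7
i=1 t=8 v=8: → [8,14); WM=7
i=2 t=9 v=7: → [8,15); WM=8
i=3 t=10 v=8: → [8,16); WM=9
i=4 t=11 v=4: → [8,17); WM=10
i=5 t=13 v=8: → [8,19); WM=12
i=6 t=17 v=9: → [8,23); WM=16
i=7 t=13 v=9: DROP (t<16-1); WM=16
i=8 t=19 v=3: → [8,25); WM=18
i=9 t=20 v=4: → [8,26); WM=19
i=10 t=26 v=2: → [26,32); WM=25
i=11 t=27 v=7: → [26,33); WM=26
i=12 t=29 v=8: → [26,35); WM=28
i=13 t=35 v=2: → [35,41); WM=34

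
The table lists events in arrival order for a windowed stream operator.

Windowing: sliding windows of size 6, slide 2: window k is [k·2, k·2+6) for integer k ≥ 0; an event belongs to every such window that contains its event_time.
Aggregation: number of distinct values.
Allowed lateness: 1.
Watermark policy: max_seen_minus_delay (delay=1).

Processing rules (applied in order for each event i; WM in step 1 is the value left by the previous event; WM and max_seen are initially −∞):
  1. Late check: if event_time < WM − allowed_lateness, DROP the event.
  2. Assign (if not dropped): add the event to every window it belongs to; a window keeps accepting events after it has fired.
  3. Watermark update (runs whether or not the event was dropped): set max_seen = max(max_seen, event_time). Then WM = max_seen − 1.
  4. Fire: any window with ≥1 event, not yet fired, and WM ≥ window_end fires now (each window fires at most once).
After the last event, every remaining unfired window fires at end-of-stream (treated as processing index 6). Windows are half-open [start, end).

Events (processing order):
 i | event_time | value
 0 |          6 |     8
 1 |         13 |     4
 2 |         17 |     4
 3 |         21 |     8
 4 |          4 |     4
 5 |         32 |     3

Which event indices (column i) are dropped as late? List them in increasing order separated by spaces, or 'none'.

i=0 t=6 v=8: → [6,12),[4,10),[2,8); WM=5
i=1 t=13 v=4: → [12,18),[10,16),[8,14); WM=12; [2,8) fires=1 [4,10) fires=1 [6,12) fires=1
i=2 t=17 v=4: → [16,22),[14,20),[12,18); WM=16; [8,14) fires=1 [10,16) fires=1
i=3 t=21 v=8: → [20,26),[18,24),[16,22); WM=20; [12,18) fires=1 [14,20) fires=1
i=4 t=4 v=4: DROP (t<20-1); WM=20
i=5 t=32 v=3: → [32,38),[30,36),[28,34); WM=31; [16,22) fires=2 [18,24) fires=1 [20,26) fires=1

4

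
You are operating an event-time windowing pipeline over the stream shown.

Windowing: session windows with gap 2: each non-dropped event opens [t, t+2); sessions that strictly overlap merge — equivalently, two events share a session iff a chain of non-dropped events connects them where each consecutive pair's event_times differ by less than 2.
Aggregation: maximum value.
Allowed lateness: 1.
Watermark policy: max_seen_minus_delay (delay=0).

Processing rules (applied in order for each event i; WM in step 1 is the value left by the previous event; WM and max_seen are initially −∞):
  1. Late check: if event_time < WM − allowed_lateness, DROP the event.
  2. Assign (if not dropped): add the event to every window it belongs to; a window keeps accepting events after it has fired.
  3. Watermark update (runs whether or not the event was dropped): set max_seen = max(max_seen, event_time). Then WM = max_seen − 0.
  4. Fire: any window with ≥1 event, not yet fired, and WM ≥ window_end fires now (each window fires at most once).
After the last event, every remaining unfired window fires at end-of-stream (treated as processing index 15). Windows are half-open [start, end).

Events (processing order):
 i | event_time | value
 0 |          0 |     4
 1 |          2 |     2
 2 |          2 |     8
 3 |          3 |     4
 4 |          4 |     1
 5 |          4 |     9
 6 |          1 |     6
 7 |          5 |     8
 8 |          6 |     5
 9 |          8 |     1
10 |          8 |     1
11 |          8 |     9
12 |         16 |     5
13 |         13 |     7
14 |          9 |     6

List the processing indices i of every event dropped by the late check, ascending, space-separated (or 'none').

6 13 14

i=0 t=0 v=4: → [0,2); WM=0
i=1 t=2 v=2: → [2,4); WM=2
i=2 t=2 v=8: → [2,4); WM=2
i=3 t=3 v=4: → [2,5); WM=3
i=4 t=4 v=1: → [2,6); WM=4
i=5 t=4 v=9: → [2,6); WM=4
i=6 t=1 v=6: DROP (t<4-1); WM=4
i=7 t=5 v=8: → [2,7); WM=5
i=8 t=6 v=5: → [2,8); WM=6
i=9 t=8 v=1: → [8,10); WM=8
i=10 t=8 v=1: → [8,10); WM=8
i=11 t=8 v=9: → [8,10); WM=8
i=12 t=16 v=5: → [16,18); WM=16
i=13 t=13 v=7: DROP (t<16-1); WM=16
i=14 t=9 v=6: DROP (t<16-1); WM=16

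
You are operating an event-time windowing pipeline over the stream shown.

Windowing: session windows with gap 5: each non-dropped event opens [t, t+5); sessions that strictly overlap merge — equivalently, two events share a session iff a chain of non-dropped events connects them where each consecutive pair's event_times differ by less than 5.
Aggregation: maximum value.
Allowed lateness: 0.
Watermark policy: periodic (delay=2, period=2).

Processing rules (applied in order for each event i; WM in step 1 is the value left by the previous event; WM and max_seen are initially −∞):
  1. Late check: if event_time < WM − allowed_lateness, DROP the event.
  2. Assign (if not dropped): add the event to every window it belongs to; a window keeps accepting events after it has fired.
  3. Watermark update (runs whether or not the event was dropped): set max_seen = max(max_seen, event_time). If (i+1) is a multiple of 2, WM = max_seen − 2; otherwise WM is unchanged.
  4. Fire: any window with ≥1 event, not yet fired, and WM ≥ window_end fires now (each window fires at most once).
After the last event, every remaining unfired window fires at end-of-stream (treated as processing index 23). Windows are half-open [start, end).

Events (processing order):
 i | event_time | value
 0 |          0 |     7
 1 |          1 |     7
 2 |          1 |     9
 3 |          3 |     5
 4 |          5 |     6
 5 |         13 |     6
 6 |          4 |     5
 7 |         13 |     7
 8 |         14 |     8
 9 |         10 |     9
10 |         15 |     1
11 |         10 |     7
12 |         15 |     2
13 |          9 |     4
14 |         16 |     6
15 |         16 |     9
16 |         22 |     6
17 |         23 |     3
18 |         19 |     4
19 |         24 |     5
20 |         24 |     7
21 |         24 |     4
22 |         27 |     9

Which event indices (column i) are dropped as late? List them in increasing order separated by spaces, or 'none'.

i=0 t=0 v=7: → [0,5); WM=−∞
i=1 t=1 v=7: → [0,6); WM=-1
i=2 t=1 v=9: → [0,6); WM=-1
i=3 t=3 v=5: → [0,8); WM=1
i=4 t=5 v=6: → [0,10); WM=1
i=5 t=13 v=6: → [13,18); WM=11
i=6 t=4 v=5: DROP (t<11-0); WM=11
i=7 t=13 v=7: → [13,18); WM=11
i=8 t=14 v=8: → [13,19); WM=11
i=9 t=10 v=9: DROP (t<11-0); WM=12
i=10 t=15 v=1: → [13,20); WM=12
i=11 t=10 v=7: DROP (t<12-0); WM=13
i=12 t=15 v=2: → [13,20); WM=13
i=13 t=9 v=4: DROP (t<13-0); WM=13
i=14 t=16 v=6: → [13,21); WM=13
i=15 t=16 v=9: → [13,21); WM=14
i=16 t=22 v=6: → [22,27); WM=14
i=17 t=23 v=3: → [22,28); WM=21
i=18 t=19 v=4: DROP (t<21-0); WM=21
i=19 t=24 v=5: → [22,29); WM=22
i=20 t=24 v=7: → [22,29); WM=22
i=21 t=24 v=4: → [22,29); WM=22
i=22 t=27 v=9: → [22,32); WM=22

6 9 11 13 18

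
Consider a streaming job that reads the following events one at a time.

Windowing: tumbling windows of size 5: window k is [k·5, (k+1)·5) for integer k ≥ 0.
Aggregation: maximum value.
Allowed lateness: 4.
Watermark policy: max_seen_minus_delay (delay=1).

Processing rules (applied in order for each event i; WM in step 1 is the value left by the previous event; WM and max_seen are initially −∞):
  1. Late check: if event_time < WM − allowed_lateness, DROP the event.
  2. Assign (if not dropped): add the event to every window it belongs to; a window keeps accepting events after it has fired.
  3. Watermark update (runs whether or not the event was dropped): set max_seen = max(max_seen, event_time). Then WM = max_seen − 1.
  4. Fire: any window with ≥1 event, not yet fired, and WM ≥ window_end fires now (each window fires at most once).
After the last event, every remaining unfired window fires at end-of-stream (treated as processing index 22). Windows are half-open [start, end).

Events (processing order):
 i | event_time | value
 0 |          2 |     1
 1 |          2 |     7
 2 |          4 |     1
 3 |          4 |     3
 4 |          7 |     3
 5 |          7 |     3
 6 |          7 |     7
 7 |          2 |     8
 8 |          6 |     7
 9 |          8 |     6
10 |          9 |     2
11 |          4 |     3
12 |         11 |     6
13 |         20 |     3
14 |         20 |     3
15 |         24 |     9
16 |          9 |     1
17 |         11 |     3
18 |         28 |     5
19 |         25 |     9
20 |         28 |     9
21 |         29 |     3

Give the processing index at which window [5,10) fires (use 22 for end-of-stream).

12

i=0 t=2 v=1: → [0,5); WM=1
i=1 t=2 v=7: → [0,5); WM=1
i=2 t=4 v=1: → [0,5); WM=3
i=3 t=4 v=3: → [0,5); WM=3
i=4 t=7 v=3: → [5,10); WM=6; [0,5) fires=7
i=5 t=7 v=3: → [5,10); WM=6
i=6 t=7 v=7: → [5,10); WM=6
i=7 t=2 v=8: → [0,5); WM=6
i=8 t=6 v=7: → [5,10); WM=6
i=9 t=8 v=6: → [5,10); WM=7
i=10 t=9 v=2: → [5,10); WM=8
i=11 t=4 v=3: → [0,5); WM=8
i=12 t=11 v=6: → [10,15); WM=10; [5,10) fires=7
i=13 t=20 v=3: → [20,25); WM=19; [10,15) fires=6
i=14 t=20 v=3: → [20,25); WM=19
i=15 t=24 v=9: → [20,25); WM=23
i=16 t=9 v=1: DROP (t<23-4); WM=23
i=17 t=11 v=3: DROP (t<23-4); WM=23
i=18 t=28 v=5: → [25,30); WM=27; [20,25) fires=9
i=19 t=25 v=9: → [25,30); WM=27
i=20 t=28 v=9: → [25,30); WM=27
i=21 t=29 v=3: → [25,30); WM=28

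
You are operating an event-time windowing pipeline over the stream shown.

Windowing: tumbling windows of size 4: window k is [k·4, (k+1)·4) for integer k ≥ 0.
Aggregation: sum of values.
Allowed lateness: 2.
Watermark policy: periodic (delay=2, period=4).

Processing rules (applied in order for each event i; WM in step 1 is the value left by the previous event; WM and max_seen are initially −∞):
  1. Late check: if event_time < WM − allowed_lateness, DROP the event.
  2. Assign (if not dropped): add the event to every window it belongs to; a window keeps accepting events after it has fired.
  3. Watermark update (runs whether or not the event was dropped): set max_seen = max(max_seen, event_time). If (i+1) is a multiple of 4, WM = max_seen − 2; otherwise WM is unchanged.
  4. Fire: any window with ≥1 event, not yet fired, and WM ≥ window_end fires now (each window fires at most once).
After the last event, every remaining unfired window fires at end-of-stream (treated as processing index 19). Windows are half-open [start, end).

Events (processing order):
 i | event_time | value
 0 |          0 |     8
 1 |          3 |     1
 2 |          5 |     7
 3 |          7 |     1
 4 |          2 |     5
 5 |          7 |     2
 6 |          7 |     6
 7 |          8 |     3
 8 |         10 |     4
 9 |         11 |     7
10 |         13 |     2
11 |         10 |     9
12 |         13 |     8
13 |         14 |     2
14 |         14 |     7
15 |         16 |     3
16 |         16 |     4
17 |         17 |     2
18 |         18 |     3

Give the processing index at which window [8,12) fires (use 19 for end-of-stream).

15

i=0 t=0 v=8: → [0,4); WM=−∞
i=1 t=3 v=1: → [0,4); WM=−∞
i=2 t=5 v=7: → [4,8); WM=−∞
i=3 t=7 v=1: → [4,8); WM=5; [0,4) fires=9
i=4 t=2 v=5: DROP (t<5-2); WM=5
i=5 t=7 v=2: → [4,8); WM=5
i=6 t=7 v=6: → [4,8); WM=5
i=7 t=8 v=3: → [8,12); WM=6
i=8 t=10 v=4: → [8,12); WM=6
i=9 t=11 v=7: → [8,12); WM=6
i=10 t=13 v=2: → [12,16); WM=6
i=11 t=10 v=9: → [8,12); WM=11; [4,8) fires=16
i=12 t=13 v=8: → [12,16); WM=11
i=13 t=14 v=2: → [12,16); WM=11
i=14 t=14 v=7: → [12,16); WM=11
i=15 t=16 v=3: → [16,20); WM=14; [8,12) fires=23
i=16 t=16 v=4: → [16,20); WM=14
i=17 t=17 v=2: → [16,20); WM=14
i=18 t=18 v=3: → [16,20); WM=14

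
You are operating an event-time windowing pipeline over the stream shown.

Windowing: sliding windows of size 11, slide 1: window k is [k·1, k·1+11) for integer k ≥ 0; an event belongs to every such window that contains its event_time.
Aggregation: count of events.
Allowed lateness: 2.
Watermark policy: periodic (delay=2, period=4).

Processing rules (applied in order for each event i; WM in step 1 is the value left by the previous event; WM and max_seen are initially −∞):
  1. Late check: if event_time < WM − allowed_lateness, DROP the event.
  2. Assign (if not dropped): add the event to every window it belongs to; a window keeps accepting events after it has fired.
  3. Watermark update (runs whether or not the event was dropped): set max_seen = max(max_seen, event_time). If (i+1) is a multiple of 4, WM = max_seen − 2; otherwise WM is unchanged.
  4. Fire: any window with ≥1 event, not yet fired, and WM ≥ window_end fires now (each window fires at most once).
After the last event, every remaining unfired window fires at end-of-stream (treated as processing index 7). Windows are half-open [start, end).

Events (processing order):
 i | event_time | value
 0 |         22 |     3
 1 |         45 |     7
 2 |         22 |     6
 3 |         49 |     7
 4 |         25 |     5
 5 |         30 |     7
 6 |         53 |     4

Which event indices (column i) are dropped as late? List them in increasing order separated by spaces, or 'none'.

4 5

i=0 t=22 v=3: → [22,33),[21,32),[20,31),[19,30),[18,29),[17,28),[16,27),[15,26),[14,25),[13,24),[12,23); WM=−∞
i=1 t=45 v=7: → [45,56),[44,55),[43,54),[42,53),[41,52),[40,51),[39,50),[38,49),[37,48),[36,47),[35,46); WM=−∞
i=2 t=22 v=6: → [22,33),[21,32),[20,31),[19,30),[18,29),[17,28),[16,27),[15,26),[14,25),[13,24),[12,23); WM=−∞
i=3 t=49 v=7: → [49,60),[48,59),[47,58),[46,57),[45,56),[44,55),[43,54),[42,53),[41,52),[40,51),[39,50); WM=47; [12,23) fires=2 [13,24) fires=2 [14,25) fires=2 [15,26) fires=2 [16,27) fires=2 [17,28) fires=2 [18,29) fires=2 [19,30) fires=2 [20,31) fires=2 [21,32) fires=2 [22,33) fires=2 [35,46) fires=1 [36,47) fires=1
i=4 t=25 v=5: DROP (t<47-2); WM=47
i=5 t=30 v=7: DROP (t<47-2); WM=47
i=6 t=53 v=4: → [53,64),[52,63),[51,62),[50,61),[49,60),[48,59),[47,58),[46,57),[45,56),[44,55),[43,54); WM=47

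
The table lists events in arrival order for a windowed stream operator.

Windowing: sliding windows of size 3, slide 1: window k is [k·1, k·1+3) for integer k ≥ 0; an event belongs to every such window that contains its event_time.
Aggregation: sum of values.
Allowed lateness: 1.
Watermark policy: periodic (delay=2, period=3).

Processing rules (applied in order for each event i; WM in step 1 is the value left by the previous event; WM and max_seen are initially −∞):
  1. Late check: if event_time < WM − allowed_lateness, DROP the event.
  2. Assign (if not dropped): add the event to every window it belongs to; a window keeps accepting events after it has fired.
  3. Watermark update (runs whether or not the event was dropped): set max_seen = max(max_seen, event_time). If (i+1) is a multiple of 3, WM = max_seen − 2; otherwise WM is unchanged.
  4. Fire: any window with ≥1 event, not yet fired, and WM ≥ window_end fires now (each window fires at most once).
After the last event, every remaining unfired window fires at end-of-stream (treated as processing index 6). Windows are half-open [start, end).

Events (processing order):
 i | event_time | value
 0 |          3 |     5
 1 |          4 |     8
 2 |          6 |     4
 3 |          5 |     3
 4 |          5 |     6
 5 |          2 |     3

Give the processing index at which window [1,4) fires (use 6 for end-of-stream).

2

i=0 t=3 v=5: → [3,6),[2,5),[1,4); WM=−∞
i=1 t=4 v=8: → [4,7),[3,6),[2,5); WM=−∞
i=2 t=6 v=4: → [6,9),[5,8),[4,7); WM=4; [1,4) fires=5
i=3 t=5 v=3: → [5,8),[4,7),[3,6); WM=4
i=4 t=5 v=6: → [5,8),[4,7),[3,6); WM=4
i=5 t=2 v=3: DROP (t<4-1); WM=4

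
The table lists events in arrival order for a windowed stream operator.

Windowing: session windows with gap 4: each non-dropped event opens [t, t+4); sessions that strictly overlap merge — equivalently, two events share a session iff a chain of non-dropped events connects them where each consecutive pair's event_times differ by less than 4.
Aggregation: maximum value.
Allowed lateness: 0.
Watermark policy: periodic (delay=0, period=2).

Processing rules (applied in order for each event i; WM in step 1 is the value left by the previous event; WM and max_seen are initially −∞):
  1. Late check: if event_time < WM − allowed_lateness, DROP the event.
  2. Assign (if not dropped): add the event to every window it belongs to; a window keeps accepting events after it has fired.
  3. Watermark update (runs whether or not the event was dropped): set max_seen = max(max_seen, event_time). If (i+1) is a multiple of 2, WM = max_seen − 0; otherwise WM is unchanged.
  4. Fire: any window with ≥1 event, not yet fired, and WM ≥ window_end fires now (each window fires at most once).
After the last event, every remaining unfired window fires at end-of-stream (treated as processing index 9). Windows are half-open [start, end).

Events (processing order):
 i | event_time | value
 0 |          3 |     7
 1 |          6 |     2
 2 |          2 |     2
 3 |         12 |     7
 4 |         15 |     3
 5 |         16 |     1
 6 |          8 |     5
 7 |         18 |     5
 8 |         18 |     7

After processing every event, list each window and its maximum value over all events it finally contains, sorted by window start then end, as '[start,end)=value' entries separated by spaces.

[3,10)=7 [12,22)=7

i=0 t=3 v=7: → [3,7); WM=−∞
i=1 t=6 v=2: → [3,10); WM=6
i=2 t=2 v=2: DROP (t<6-0); WM=6
i=3 t=12 v=7: → [12,16); WM=12
i=4 t=15 v=3: → [12,19); WM=12
i=5 t=16 v=1: → [12,20); WM=16
i=6 t=8 v=5: DROP (t<16-0); WM=16
i=7 t=18 v=5: → [12,22); WM=18
i=8 t=18 v=7: → [12,22); WM=18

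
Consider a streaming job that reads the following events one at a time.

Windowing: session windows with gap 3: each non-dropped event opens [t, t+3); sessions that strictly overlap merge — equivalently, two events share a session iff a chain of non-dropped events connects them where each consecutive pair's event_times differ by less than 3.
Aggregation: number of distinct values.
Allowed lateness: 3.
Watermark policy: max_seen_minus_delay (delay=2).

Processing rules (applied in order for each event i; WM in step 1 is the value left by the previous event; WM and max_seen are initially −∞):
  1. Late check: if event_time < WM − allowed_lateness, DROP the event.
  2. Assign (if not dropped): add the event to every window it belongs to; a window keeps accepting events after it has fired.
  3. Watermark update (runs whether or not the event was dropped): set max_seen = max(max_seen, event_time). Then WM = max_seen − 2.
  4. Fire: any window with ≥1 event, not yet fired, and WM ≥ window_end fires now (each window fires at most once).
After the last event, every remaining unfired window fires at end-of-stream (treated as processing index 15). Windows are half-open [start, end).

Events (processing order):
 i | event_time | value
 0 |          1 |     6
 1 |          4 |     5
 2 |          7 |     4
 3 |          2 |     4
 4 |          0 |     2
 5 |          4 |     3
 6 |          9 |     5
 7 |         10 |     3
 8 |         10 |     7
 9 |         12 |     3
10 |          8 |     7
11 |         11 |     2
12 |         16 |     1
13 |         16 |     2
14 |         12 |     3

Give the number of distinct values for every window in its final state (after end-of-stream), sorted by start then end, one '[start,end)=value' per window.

i=0 t=1 v=6: → [1,4); WM=-1
i=1 t=4 v=5: → [4,7); WM=2
i=2 t=7 v=4: → [7,10); WM=5
i=3 t=2 v=4: → [1,7); WM=5
i=4 t=0 v=2: DROP (t<5-3); WM=5
i=5 t=4 v=3: → [1,7); WM=5
i=6 t=9 v=5: → [7,12); WM=7
i=7 t=10 v=3: → [7,13); WM=8
i=8 t=10 v=7: → [7,13); WM=8
i=9 t=12 v=3: → [7,15); WM=10
i=10 t=8 v=7: → [7,15); WM=10
i=11 t=11 v=2: → [7,15); WM=10
i=12 t=16 v=1: → [16,19); WM=14
i=13 t=16 v=2: → [16,19); WM=14
i=14 t=12 v=3: → [7,15); WM=14

[1,7)=4 [7,15)=5 [16,19)=2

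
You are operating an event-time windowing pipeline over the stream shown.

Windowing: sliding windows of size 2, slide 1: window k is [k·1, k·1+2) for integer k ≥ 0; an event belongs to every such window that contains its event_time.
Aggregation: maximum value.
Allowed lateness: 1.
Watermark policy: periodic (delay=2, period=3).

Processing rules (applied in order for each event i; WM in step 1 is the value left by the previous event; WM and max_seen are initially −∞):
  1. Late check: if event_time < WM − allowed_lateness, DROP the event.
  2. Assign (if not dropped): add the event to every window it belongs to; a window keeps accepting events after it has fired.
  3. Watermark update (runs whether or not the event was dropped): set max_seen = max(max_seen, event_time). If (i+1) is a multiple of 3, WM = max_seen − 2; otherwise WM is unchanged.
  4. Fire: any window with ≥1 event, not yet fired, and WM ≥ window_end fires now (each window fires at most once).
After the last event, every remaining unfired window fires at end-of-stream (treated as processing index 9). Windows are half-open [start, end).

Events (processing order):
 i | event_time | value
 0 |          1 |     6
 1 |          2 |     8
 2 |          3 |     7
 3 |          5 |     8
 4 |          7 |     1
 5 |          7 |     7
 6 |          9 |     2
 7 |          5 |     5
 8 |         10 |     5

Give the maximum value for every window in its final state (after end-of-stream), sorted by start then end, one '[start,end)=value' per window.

[0,2)=6 [1,3)=8 [2,4)=8 [3,5)=7 [4,6)=8 [5,7)=8 [6,8)=7 [7,9)=7 [8,10)=2 [9,11)=5 [10,12)=5

i=0 t=1 v=6: → [1,3),[0,2); WM=−∞
i=1 t=2 v=8: → [2,4),[1,3); WM=−∞
i=2 t=3 v=7: → [3,5),[2,4); WM=1
i=3 t=5 v=8: → [5,7),[4,6); WM=1
i=4 t=7 v=1: → [7,9),[6,8); WM=1
i=5 t=7 v=7: → [7,9),[6,8); WM=5; [0,2) fires=6 [1,3) fires=8 [2,4) fires=8 [3,5) fires=7
i=6 t=9 v=2: → [9,11),[8,10); WM=5
i=7 t=5 v=5: → [5,7),[4,6); WM=5
i=8 t=10 v=5: → [10,12),[9,11); WM=8; [4,6) fires=8 [5,7) fires=8 [6,8) fires=7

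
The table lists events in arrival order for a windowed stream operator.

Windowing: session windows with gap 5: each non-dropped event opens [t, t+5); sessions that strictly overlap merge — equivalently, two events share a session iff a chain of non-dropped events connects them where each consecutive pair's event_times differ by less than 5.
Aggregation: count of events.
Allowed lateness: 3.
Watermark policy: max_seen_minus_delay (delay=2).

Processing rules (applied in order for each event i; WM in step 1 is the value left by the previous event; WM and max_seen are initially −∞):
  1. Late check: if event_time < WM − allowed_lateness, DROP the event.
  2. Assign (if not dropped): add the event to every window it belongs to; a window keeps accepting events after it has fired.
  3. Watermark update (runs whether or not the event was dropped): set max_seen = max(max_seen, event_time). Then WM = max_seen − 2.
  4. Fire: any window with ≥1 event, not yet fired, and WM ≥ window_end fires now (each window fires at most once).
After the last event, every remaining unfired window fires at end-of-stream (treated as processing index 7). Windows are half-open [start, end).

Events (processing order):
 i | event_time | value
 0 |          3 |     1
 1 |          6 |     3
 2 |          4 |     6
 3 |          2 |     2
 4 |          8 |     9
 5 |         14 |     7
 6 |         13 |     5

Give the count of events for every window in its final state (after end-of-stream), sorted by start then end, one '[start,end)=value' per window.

i=0 t=3 v=1: → [3,8); WM=1
i=1 t=6 v=3: → [3,11); WM=4
i=2 t=4 v=6: → [3,11); WM=4
i=3 t=2 v=2: → [2,11); WM=4
i=4 t=8 v=9: → [2,13); WM=6
i=5 t=14 v=7: → [14,19); WM=12
i=6 t=13 v=5: → [13,19); WM=12

[2,13)=5 [13,19)=2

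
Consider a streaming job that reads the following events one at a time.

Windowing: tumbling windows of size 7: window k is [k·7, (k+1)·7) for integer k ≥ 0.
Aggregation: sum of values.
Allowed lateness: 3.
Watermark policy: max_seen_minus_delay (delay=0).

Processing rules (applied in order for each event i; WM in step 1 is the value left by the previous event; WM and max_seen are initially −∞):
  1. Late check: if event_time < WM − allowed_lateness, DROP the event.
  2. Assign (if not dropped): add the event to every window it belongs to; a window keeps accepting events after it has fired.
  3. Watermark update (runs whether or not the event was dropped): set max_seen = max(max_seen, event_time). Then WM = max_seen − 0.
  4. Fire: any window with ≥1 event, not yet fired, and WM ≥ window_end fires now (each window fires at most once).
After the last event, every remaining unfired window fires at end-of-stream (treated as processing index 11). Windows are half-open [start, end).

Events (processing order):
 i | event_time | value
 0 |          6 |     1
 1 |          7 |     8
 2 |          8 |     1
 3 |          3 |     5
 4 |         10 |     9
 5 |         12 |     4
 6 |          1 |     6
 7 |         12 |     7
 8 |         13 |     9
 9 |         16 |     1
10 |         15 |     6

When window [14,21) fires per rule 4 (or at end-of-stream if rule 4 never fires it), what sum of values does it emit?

i=0 t=6 v=1: → [0,7); WM=6
i=1 t=7 v=8: → [7,14); WM=7; [0,7) fires=1
i=2 t=8 v=1: → [7,14); WM=8
i=3 t=3 v=5: DROP (t<8-3); WM=8
i=4 t=10 v=9: → [7,14); WM=10
i=5 t=12 v=4: → [7,14); WM=12
i=6 t=1 v=6: DROP (t<12-3); WM=12
i=7 t=12 v=7: → [7,14); WM=12
i=8 t=13 v=9: → [7,14); WM=13
i=9 t=16 v=1: → [14,21); WM=16; [7,14) fires=38
i=10 t=15 v=6: → [14,21); WM=16

7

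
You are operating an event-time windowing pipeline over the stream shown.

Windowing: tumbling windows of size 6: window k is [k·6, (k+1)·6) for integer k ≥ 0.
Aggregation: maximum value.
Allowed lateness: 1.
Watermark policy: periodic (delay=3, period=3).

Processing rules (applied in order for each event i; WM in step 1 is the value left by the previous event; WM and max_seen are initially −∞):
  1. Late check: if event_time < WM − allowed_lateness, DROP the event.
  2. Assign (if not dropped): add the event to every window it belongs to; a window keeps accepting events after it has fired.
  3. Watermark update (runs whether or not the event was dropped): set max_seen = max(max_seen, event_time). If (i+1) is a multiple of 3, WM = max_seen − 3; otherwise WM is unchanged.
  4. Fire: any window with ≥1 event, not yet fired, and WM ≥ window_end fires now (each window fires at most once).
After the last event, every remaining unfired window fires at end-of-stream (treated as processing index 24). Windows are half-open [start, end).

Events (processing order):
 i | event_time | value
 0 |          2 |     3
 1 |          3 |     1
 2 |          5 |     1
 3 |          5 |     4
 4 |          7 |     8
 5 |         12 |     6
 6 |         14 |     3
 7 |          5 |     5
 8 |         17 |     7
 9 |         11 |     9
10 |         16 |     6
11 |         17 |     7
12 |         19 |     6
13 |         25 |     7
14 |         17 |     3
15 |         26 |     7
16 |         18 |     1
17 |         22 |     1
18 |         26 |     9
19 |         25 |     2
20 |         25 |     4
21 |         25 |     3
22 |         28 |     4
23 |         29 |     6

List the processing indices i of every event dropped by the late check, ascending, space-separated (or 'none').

7 9 16

i=0 t=2 v=3: → [0,6); WM=−∞
i=1 t=3 v=1: → [0,6); WM=−∞
i=2 t=5 v=1: → [0,6); WM=2
i=3 t=5 v=4: → [0,6); WM=2
i=4 t=7 v=8: → [6,12); WM=2
i=5 t=12 v=6: → [12,18); WM=9; [0,6) fires=4
i=6 t=14 v=3: → [12,18); WM=9
i=7 t=5 v=5: DROP (t<9-1); WM=9
i=8 t=17 v=7: → [12,18); WM=14; [6,12) fires=8
i=9 t=11 v=9: DROP (t<14-1); WM=14
i=10 t=16 v=6: → [12,18); WM=14
i=11 t=17 v=7: → [12,18); WM=14
i=12 t=19 v=6: → [18,24); WM=14
i=13 t=25 v=7: → [24,30); WM=14
i=14 t=17 v=3: → [12,18); WM=22; [12,18) fires=7
i=15 t=26 v=7: → [24,30); WM=22
i=16 t=18 v=1: DROP (t<22-1); WM=22
i=17 t=22 v=1: → [18,24); WM=23
i=18 t=26 v=9: → [24,30); WM=23
i=19 t=25 v=2: → [24,30); WM=23
i=20 t=25 v=4: → [24,30); WM=23
i=21 t=25 v=3: → [24,30); WM=23
i=22 t=28 v=4: → [24,30); WM=23
i=23 t=29 v=6: → [24,30); WM=26; [18,24) fires=6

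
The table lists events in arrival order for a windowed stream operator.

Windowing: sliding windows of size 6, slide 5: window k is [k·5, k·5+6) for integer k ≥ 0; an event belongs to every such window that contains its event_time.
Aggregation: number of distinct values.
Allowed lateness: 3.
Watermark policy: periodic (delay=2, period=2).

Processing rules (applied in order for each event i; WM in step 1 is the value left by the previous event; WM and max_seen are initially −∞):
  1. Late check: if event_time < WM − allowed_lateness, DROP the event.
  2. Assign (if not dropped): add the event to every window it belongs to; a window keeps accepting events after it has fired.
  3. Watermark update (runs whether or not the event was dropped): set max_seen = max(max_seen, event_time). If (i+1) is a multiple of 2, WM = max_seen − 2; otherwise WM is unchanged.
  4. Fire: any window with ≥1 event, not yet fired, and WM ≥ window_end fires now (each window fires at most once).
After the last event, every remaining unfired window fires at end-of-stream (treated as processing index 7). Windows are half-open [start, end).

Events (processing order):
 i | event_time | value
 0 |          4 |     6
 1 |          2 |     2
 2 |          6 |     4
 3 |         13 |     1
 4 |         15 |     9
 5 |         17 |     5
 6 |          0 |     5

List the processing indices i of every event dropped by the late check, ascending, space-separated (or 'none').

6

i=0 t=4 v=6: → [0,6); WM=−∞
i=1 t=2 v=2: → [0,6); WM=2
i=2 t=6 v=4: → [5,11); WM=2
i=3 t=13 v=1: → [10,16); WM=11; [0,6) fires=2 [5,11) fires=1
i=4 t=15 v=9: → [15,21),[10,16); WM=11
i=5 t=17 v=5: → [15,21); WM=15
i=6 t=0 v=5: DROP (t<15-3); WM=15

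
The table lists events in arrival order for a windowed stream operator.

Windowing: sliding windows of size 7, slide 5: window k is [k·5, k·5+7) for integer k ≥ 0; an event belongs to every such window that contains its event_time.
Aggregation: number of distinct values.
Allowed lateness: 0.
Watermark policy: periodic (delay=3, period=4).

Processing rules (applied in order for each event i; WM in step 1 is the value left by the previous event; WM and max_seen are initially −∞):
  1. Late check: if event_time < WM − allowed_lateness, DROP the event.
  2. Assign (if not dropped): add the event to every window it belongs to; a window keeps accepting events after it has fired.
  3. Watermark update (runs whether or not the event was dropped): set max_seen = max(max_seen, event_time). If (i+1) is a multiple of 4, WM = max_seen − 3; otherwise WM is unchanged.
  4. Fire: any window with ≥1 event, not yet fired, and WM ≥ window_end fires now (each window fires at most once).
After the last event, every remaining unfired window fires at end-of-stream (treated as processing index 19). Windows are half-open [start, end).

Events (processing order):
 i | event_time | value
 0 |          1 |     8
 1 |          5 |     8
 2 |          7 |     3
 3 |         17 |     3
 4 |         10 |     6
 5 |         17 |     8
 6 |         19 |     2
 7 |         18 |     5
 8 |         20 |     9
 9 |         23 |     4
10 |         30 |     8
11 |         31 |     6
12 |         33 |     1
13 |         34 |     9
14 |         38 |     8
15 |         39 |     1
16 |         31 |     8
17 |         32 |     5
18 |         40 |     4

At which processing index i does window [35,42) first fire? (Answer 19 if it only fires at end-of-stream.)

i=0 t=1 v=8: → [0,7); WM=−∞
i=1 t=5 v=8: → [5,12),[0,7); WM=−∞
i=2 t=7 v=3: → [5,12); WM=−∞
i=3 t=17 v=3: → [15,22); WM=14; [0,7) fires=1 [5,12) fires=2
i=4 t=10 v=6: DROP (t<14-0); WM=14
i=5 t=17 v=8: → [15,22); WM=14
i=6 t=19 v=2: → [15,22); WM=14
i=7 t=18 v=5: → [15,22); WM=16
i=8 t=20 v=9: → [20,27),[15,22); WM=16
i=9 t=23 v=4: → [20,27); WM=16
i=10 t=30 v=8: → [30,37),[25,32); WM=16
i=11 t=31 v=6: → [30,37),[25,32); WM=28; [15,22) fires=5 [20,27) fires=2
i=12 t=33 v=1: → [30,37); WM=28
i=13 t=34 v=9: → [30,37); WM=28
i=14 t=38 v=8: → [35,42); WM=28
i=15 t=39 v=1: → [35,42); WM=36; [25,32) fires=2
i=16 t=31 v=8: DROP (t<36-0); WM=36
i=17 t=32 v=5: DROP (t<36-0); WM=36
i=18 t=40 v=4: → [40,47),[35,42); WM=36

19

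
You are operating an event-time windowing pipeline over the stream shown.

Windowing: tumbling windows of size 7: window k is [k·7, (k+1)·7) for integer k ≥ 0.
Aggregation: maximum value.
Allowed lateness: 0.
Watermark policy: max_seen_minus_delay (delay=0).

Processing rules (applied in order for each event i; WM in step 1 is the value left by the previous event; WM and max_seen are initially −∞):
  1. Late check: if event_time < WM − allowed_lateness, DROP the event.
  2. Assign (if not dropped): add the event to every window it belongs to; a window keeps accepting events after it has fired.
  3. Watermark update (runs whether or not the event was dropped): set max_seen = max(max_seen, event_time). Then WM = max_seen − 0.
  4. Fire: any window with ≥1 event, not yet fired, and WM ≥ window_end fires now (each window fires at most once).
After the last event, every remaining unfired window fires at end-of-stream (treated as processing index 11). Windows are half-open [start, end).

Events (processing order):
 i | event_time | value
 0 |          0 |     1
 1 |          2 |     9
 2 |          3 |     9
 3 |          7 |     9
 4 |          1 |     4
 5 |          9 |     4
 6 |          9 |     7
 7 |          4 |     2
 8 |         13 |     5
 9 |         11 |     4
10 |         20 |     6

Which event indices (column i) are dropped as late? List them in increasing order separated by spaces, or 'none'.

i=0 t=0 v=1: → [0,7); WM=0
i=1 t=2 v=9: → [0,7); WM=2
i=2 t=3 v=9: → [0,7); WM=3
i=3 t=7 v=9: → [7,14); WM=7; [0,7) fires=9
i=4 t=1 v=4: DROP (t<7-0); WM=7
i=5 t=9 v=4: → [7,14); WM=9
i=6 t=9 v=7: → [7,14); WM=9
i=7 t=4 v=2: DROP (t<9-0); WM=9
i=8 t=13 v=5: → [7,14); WM=13
i=9 t=11 v=4: DROP (t<13-0); WM=13
i=10 t=20 v=6: → [14,21); WM=20; [7,14) fires=9

4 7 9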